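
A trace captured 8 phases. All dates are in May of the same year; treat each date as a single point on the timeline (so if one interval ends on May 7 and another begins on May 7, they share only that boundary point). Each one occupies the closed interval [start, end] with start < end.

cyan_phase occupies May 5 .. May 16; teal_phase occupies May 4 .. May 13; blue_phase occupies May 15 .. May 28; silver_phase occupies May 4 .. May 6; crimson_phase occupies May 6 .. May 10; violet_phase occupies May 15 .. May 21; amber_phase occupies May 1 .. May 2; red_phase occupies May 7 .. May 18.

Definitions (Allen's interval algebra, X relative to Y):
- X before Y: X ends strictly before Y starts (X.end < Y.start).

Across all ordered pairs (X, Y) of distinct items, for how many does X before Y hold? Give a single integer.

14

Checking all 56 ordered pairs for relation 'before'; matching pairs in alphabetical order:
(amber_phase, blue_phase): amber_phase before blue_phase ✓
(amber_phase, crimson_phase): amber_phase before crimson_phase ✓
(amber_phase, cyan_phase): amber_phase before cyan_phase ✓
(amber_phase, red_phase): amber_phase before red_phase ✓
(amber_phase, silver_phase): amber_phase before silver_phase ✓
(amber_phase, teal_phase): amber_phase before teal_phase ✓
(amber_phase, violet_phase): amber_phase before violet_phase ✓
(crimson_phase, blue_phase): crimson_phase before blue_phase ✓
(crimson_phase, violet_phase): crimson_phase before violet_phase ✓
(silver_phase, blue_phase): silver_phase before blue_phase ✓
(silver_phase, red_phase): silver_phase before red_phase ✓
(silver_phase, violet_phase): silver_phase before violet_phase ✓
(teal_phase, blue_phase): teal_phase before blue_phase ✓
(teal_phase, violet_phase): teal_phase before violet_phase ✓
Count: 14.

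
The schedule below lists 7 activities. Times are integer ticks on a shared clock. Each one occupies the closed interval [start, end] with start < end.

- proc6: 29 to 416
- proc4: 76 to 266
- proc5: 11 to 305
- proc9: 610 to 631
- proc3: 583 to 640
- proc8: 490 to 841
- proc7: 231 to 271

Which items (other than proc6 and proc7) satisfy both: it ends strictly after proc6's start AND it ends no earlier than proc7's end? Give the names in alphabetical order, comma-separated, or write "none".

proc3, proc5, proc8, proc9

Conditions: its end is strictly after proc6's start (X.end > 29) AND its end is no earlier than proc7's end (X.end >= 271).
proc3: end 640 > 29? ✓; end 640 >= 271? ✓ → yes.
proc4: end 266 > 29? ✓; end 266 >= 271? ✗ → no.
proc5: end 305 > 29? ✓; end 305 >= 271? ✓ → yes.
proc8: end 841 > 29? ✓; end 841 >= 271? ✓ → yes.
proc9: end 631 > 29? ✓; end 631 >= 271? ✓ → yes.
Result: proc3, proc5, proc8, proc9.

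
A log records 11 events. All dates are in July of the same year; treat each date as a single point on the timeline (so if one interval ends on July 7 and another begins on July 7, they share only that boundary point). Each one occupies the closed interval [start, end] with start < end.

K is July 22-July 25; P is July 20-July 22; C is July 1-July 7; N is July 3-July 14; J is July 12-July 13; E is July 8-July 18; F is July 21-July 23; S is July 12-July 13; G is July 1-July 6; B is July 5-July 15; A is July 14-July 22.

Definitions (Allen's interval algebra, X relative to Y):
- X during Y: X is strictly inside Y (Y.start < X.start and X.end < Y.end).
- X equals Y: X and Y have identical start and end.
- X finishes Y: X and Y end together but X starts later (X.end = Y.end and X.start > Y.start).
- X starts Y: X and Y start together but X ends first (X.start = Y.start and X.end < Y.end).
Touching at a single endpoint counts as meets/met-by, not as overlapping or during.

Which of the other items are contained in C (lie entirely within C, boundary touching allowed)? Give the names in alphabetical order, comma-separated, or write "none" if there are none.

Target C = [July 1, July 7].
A [July 14, July 22] → after → no.
B [July 5, July 15] → overlapped-by → no.
E [July 8, July 18] → after → no.
F [July 21, July 23] → after → no.
G [July 1, July 6] → starts → yes.
J [July 12, July 13] → after → no.
K [July 22, July 25] → after → no.
N [July 3, July 14] → overlapped-by → no.
P [July 20, July 22] → after → no.
S [July 12, July 13] → after → no.
Result: G.

G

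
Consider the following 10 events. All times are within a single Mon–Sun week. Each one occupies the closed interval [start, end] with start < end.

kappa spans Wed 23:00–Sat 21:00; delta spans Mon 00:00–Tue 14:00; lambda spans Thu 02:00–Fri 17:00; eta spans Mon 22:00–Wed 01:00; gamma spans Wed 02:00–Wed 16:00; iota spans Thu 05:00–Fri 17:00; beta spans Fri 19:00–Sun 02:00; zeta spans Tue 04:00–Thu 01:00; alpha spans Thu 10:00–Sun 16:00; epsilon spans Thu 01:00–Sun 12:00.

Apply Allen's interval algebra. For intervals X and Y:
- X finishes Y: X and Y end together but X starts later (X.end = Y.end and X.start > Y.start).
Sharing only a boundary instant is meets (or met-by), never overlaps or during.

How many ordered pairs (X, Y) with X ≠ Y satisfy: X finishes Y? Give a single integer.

Checking all 90 ordered pairs for relation 'finishes'; matching pairs in alphabetical order:
(iota, lambda): iota finishes lambda ✓
Count: 1.

1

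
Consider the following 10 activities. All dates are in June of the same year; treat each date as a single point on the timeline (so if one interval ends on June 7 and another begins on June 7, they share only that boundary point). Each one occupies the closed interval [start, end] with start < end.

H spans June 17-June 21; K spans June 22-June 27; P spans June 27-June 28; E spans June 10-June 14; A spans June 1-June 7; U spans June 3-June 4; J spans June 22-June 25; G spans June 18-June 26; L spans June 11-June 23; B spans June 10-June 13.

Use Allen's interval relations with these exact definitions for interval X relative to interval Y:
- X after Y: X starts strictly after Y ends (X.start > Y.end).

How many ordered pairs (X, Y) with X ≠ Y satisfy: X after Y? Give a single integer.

Checking all 90 ordered pairs for relation 'after'; matching pairs in alphabetical order:
(B, A): B after A ✓
(B, U): B after U ✓
(E, A): E after A ✓
(E, U): E after U ✓
(G, A): G after A ✓
(G, B): G after B ✓
(G, E): G after E ✓
(G, U): G after U ✓
(H, A): H after A ✓
(H, B): H after B ✓
(H, E): H after E ✓
(H, U): H after U ✓
(J, A): J after A ✓
(J, B): J after B ✓
(J, E): J after E ✓
(J, H): J after H ✓
(J, U): J after U ✓
(K, A): K after A ✓
(K, B): K after B ✓
(K, E): K after E ✓
(K, H): K after H ✓
(K, U): K after U ✓
(L, A): L after A ✓
(L, U): L after U ✓
... plus 8 further pairs not listed.
Count: 32.

32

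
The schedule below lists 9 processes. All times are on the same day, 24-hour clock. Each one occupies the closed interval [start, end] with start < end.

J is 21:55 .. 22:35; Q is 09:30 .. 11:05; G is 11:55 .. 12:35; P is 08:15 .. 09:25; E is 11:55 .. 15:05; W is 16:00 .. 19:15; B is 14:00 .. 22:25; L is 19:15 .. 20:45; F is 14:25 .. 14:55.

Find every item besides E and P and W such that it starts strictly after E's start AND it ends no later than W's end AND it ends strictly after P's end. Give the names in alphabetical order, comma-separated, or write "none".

F

Conditions: its start is strictly after E's start (X.start > 11:55) AND its end is no later than W's end (X.end <= 19:15) AND its end is strictly after P's end (X.end > 09:25).
B: start 14:00 > 11:55? ✓; end 22:25 <= 19:15? ✗; end 22:25 > 09:25? ✓ → no.
F: start 14:25 > 11:55? ✓; end 14:55 <= 19:15? ✓; end 14:55 > 09:25? ✓ → yes.
G: start 11:55 > 11:55? ✗; end 12:35 <= 19:15? ✓; end 12:35 > 09:25? ✓ → no.
J: start 21:55 > 11:55? ✓; end 22:35 <= 19:15? ✗; end 22:35 > 09:25? ✓ → no.
L: start 19:15 > 11:55? ✓; end 20:45 <= 19:15? ✗; end 20:45 > 09:25? ✓ → no.
Q: start 09:30 > 11:55? ✗; end 11:05 <= 19:15? ✓; end 11:05 > 09:25? ✓ → no.
Result: F.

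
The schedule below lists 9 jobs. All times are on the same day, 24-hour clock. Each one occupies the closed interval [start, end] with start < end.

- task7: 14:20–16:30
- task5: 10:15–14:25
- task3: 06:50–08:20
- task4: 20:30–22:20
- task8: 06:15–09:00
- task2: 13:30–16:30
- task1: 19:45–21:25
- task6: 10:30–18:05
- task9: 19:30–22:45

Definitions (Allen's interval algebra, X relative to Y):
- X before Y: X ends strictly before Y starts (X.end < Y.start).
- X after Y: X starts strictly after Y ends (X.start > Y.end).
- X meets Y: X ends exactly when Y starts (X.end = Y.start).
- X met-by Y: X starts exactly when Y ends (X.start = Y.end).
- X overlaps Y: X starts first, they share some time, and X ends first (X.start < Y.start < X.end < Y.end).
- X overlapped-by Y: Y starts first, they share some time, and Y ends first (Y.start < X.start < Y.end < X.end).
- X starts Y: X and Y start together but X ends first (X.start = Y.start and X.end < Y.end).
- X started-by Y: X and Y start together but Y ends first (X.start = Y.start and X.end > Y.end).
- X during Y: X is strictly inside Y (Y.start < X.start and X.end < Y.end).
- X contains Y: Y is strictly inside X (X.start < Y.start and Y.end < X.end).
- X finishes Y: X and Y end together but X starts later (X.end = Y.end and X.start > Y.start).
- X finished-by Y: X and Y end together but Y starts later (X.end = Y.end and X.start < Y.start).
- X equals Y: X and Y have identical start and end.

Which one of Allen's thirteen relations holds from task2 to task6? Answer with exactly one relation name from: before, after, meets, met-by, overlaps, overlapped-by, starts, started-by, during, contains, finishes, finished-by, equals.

during

task2 = [13:30, 16:30]; task6 = [10:30, 18:05].
Compare endpoints: task2.start > task6.start, task2.start < task6.end, task2.end > task6.start, task2.end < task6.end.
That pattern is 'during'.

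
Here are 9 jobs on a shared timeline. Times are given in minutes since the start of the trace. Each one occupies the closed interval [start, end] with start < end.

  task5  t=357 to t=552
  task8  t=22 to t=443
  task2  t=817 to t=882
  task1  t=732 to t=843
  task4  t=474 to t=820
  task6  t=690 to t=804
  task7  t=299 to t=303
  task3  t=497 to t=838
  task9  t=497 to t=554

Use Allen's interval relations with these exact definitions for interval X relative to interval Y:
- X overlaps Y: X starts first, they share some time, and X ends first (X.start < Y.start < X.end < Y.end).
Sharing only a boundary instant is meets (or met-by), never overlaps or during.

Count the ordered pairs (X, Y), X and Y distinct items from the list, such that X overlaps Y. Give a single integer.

11

Checking all 72 ordered pairs for relation 'overlaps'; matching pairs in alphabetical order:
(task1, task2): task1 overlaps task2 ✓
(task3, task1): task3 overlaps task1 ✓
(task3, task2): task3 overlaps task2 ✓
(task4, task1): task4 overlaps task1 ✓
(task4, task2): task4 overlaps task2 ✓
(task4, task3): task4 overlaps task3 ✓
(task5, task3): task5 overlaps task3 ✓
(task5, task4): task5 overlaps task4 ✓
(task5, task9): task5 overlaps task9 ✓
(task6, task1): task6 overlaps task1 ✓
(task8, task5): task8 overlaps task5 ✓
Count: 11.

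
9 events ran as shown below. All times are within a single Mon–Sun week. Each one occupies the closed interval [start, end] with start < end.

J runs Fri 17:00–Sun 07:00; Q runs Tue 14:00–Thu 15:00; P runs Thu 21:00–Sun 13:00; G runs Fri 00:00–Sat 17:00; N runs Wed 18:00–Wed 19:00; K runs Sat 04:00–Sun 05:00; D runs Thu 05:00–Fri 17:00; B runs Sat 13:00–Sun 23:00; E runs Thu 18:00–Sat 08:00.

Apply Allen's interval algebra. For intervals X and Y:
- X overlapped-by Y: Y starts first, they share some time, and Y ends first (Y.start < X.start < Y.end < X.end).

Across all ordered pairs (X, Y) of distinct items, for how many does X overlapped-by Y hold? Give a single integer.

14

Checking all 72 ordered pairs for relation 'overlapped-by'; matching pairs in alphabetical order:
(B, G): B overlapped-by G ✓
(B, J): B overlapped-by J ✓
(B, K): B overlapped-by K ✓
(B, P): B overlapped-by P ✓
(D, Q): D overlapped-by Q ✓
(E, D): E overlapped-by D ✓
(G, D): G overlapped-by D ✓
(G, E): G overlapped-by E ✓
(J, E): J overlapped-by E ✓
(J, G): J overlapped-by G ✓
(K, E): K overlapped-by E ✓
(K, G): K overlapped-by G ✓
(P, D): P overlapped-by D ✓
(P, E): P overlapped-by E ✓
Count: 14.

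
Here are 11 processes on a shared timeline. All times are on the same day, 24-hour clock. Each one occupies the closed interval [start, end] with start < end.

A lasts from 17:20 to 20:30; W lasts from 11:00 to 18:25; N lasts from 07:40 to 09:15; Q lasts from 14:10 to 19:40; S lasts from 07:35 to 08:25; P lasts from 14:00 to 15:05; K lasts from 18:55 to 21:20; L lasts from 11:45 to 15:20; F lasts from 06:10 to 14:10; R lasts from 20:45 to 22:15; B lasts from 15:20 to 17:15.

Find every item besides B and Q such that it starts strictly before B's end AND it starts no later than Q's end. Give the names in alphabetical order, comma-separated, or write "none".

F, L, N, P, S, W

Conditions: its start is strictly before B's end (X.start < 17:15) AND its start is no later than Q's end (X.start <= 19:40).
A: start 17:20 < 17:15? ✗; start 17:20 <= 19:40? ✓ → no.
F: start 06:10 < 17:15? ✓; start 06:10 <= 19:40? ✓ → yes.
K: start 18:55 < 17:15? ✗; start 18:55 <= 19:40? ✓ → no.
L: start 11:45 < 17:15? ✓; start 11:45 <= 19:40? ✓ → yes.
N: start 07:40 < 17:15? ✓; start 07:40 <= 19:40? ✓ → yes.
P: start 14:00 < 17:15? ✓; start 14:00 <= 19:40? ✓ → yes.
R: start 20:45 < 17:15? ✗; start 20:45 <= 19:40? ✗ → no.
S: start 07:35 < 17:15? ✓; start 07:35 <= 19:40? ✓ → yes.
W: start 11:00 < 17:15? ✓; start 11:00 <= 19:40? ✓ → yes.
Result: F, L, N, P, S, W.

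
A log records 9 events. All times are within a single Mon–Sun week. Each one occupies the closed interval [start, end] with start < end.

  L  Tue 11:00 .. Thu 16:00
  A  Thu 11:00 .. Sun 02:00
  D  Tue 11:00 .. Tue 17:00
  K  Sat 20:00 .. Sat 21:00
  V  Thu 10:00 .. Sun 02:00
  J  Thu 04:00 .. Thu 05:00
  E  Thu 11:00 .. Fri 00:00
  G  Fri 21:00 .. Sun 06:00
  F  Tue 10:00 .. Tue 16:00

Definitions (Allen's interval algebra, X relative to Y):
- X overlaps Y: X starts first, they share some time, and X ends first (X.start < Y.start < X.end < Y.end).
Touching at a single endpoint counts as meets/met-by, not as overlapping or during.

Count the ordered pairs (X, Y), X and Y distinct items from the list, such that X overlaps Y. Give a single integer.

Checking all 72 ordered pairs for relation 'overlaps'; matching pairs in alphabetical order:
(A, G): A overlaps G ✓
(F, D): F overlaps D ✓
(F, L): F overlaps L ✓
(L, A): L overlaps A ✓
(L, E): L overlaps E ✓
(L, V): L overlaps V ✓
(V, G): V overlaps G ✓
Count: 7.

7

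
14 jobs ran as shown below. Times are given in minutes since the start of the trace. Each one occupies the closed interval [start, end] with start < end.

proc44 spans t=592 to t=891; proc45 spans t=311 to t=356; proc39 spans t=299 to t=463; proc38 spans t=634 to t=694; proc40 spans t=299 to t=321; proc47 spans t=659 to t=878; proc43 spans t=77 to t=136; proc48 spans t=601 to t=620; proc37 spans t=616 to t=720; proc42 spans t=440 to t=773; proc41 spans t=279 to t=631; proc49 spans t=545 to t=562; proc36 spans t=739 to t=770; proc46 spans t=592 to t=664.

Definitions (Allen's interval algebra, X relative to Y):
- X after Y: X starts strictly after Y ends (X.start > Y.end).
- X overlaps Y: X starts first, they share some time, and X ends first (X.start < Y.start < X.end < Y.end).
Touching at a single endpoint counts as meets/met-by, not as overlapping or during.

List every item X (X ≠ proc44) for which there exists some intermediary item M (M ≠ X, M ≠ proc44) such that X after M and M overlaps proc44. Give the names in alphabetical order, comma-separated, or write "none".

proc36, proc38, proc47

Target proc44 = [t=592, t=891].
Intermediaries M with M overlaps proc44: proc41, proc42.
Via proc41 — items with X after proc41: proc36, proc38, proc47.
Via proc42 — items with X after proc42: none.
Union: proc36, proc38, proc47.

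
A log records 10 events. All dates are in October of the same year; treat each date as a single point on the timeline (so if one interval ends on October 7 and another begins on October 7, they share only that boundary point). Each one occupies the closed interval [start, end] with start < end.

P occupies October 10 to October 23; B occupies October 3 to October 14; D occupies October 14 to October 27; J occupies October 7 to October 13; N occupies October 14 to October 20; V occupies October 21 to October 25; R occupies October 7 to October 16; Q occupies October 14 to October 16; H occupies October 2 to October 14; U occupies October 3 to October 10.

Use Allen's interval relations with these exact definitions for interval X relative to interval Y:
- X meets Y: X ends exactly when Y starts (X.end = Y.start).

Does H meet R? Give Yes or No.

H = [October 2, October 14], R = [October 7, October 16].
Actual relation of H to R: overlaps.
Asked whether 'meets' holds → No.

No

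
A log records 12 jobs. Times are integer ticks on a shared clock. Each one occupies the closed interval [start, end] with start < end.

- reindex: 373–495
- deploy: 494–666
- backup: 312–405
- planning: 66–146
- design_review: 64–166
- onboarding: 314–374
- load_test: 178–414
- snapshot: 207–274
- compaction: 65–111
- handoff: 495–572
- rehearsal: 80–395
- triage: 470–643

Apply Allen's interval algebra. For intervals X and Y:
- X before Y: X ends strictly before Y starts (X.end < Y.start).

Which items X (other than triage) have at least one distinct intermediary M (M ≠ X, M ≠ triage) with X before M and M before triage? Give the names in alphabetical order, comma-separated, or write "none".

compaction, design_review, planning, snapshot

Target triage = [470, 643].
Intermediaries M with M before triage: backup, compaction, design_review, load_test, onboarding, planning, rehearsal, snapshot.
Via backup — items with X before backup: compaction, design_review, planning, snapshot.
Via compaction — items with X before compaction: none.
Via design_review — items with X before design_review: none.
Via load_test — items with X before load_test: compaction, design_review, planning.
Via onboarding — items with X before onboarding: compaction, design_review, planning, snapshot.
Via planning — items with X before planning: none.
Via rehearsal — items with X before rehearsal: none.
Via snapshot — items with X before snapshot: compaction, design_review, planning.
Union: compaction, design_review, planning, snapshot.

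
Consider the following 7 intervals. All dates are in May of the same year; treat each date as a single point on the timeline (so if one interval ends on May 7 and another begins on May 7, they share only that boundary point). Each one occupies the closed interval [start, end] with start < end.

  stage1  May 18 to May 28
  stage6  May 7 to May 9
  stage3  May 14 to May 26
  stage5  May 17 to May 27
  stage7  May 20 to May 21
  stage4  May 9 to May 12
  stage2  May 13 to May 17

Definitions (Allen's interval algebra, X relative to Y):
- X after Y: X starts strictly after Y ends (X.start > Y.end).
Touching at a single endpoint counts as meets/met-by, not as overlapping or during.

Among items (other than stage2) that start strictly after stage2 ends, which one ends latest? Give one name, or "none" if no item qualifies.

Target stage2 = [May 13, May 17].
stage1 [May 18, May 28] → after → candidate.
stage3 [May 14, May 26] → overlapped-by → excluded.
stage4 [May 9, May 12] → before → excluded.
stage5 [May 17, May 27] → met-by → excluded.
stage6 [May 7, May 9] → before → excluded.
stage7 [May 20, May 21] → after → candidate.
Among candidates, latest end is May 28 → stage1.

stage1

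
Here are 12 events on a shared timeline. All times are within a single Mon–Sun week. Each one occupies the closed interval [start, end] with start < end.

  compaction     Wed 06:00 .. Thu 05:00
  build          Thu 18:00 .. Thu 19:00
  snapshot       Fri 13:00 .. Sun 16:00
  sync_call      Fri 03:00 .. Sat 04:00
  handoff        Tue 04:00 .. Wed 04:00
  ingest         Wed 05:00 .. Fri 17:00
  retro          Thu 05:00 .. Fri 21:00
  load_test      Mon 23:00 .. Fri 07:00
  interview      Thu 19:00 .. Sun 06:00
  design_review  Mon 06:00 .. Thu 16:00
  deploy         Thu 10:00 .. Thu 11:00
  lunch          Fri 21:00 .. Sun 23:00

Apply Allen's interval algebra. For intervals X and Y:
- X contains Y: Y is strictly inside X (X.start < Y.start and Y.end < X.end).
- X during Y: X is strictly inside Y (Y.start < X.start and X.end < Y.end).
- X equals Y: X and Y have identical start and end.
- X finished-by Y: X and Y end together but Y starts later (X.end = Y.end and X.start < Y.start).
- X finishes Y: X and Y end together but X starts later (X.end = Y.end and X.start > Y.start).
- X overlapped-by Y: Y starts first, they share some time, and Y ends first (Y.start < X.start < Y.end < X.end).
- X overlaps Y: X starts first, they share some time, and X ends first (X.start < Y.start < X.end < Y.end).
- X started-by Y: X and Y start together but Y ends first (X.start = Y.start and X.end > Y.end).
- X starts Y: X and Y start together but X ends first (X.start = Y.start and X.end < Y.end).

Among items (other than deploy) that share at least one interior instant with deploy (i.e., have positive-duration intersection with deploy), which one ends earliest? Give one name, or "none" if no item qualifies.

design_review

Target deploy = [Thu 10:00, Thu 11:00].
build [Thu 18:00, Thu 19:00] → after → excluded.
compaction [Wed 06:00, Thu 05:00] → before → excluded.
design_review [Mon 06:00, Thu 16:00] → contains → candidate.
handoff [Tue 04:00, Wed 04:00] → before → excluded.
ingest [Wed 05:00, Fri 17:00] → contains → candidate.
interview [Thu 19:00, Sun 06:00] → after → excluded.
load_test [Mon 23:00, Fri 07:00] → contains → candidate.
lunch [Fri 21:00, Sun 23:00] → after → excluded.
retro [Thu 05:00, Fri 21:00] → contains → candidate.
snapshot [Fri 13:00, Sun 16:00] → after → excluded.
sync_call [Fri 03:00, Sat 04:00] → after → excluded.
Among candidates, earliest end is Thu 16:00 → design_review.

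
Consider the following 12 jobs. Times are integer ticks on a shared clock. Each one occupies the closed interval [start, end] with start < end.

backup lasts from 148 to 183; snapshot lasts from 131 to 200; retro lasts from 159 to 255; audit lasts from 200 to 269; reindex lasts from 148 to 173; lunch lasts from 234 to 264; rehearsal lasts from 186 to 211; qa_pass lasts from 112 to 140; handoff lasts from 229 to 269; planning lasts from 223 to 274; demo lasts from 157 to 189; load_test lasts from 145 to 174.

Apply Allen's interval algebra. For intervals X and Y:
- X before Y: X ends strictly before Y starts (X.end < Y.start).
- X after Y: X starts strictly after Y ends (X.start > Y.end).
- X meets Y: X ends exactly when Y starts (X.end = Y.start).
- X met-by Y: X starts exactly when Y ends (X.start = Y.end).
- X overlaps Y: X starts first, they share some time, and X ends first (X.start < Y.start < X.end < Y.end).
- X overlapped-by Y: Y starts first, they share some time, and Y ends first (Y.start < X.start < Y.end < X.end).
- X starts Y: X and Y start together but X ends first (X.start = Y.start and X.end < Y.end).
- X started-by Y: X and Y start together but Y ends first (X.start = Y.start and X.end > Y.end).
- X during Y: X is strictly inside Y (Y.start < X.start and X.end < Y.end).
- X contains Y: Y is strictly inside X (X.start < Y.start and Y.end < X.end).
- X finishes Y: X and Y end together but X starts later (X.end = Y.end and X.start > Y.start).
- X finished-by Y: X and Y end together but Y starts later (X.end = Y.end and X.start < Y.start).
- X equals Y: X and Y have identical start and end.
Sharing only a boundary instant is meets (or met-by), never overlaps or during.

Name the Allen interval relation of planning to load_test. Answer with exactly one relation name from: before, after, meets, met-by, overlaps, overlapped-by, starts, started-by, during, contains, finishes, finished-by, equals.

after

planning = [223, 274]; load_test = [145, 174].
Compare endpoints: planning.start > load_test.start, planning.start > load_test.end, planning.end > load_test.start, planning.end > load_test.end.
That pattern is 'after'.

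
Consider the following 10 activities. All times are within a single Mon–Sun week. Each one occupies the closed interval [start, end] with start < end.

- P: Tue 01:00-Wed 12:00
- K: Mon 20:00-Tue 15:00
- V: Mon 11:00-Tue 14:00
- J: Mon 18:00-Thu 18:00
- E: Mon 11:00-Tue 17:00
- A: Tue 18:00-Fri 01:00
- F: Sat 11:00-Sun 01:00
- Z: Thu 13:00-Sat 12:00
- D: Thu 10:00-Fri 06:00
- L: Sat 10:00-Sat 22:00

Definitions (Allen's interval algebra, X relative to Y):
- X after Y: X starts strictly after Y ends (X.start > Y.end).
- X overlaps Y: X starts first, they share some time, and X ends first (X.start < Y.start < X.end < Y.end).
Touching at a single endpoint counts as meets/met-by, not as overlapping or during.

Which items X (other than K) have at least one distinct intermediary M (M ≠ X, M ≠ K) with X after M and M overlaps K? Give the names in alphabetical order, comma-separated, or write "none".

Target K = [Mon 20:00, Tue 15:00].
Intermediaries M with M overlaps K: V.
Via V — items with X after V: A, D, F, L, Z.
Union: A, D, F, L, Z.

A, D, F, L, Z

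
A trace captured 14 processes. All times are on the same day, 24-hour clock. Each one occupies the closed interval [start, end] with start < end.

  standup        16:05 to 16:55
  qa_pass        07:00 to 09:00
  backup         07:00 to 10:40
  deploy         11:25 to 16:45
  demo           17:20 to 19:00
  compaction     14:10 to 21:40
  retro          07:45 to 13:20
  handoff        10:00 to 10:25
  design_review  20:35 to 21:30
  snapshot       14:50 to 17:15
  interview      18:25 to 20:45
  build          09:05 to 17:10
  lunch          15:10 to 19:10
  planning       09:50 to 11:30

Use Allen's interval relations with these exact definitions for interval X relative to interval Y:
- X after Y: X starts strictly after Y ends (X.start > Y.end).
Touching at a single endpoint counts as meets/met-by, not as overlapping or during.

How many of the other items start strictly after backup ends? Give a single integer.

Target backup = [07:00, 10:40].
build [09:05, 17:10] → overlapped-by → no.
compaction [14:10, 21:40] → after → counts.
demo [17:20, 19:00] → after → counts.
deploy [11:25, 16:45] → after → counts.
design_review [20:35, 21:30] → after → counts.
handoff [10:00, 10:25] → during → no.
interview [18:25, 20:45] → after → counts.
lunch [15:10, 19:10] → after → counts.
planning [09:50, 11:30] → overlapped-by → no.
qa_pass [07:00, 09:00] → starts → no.
retro [07:45, 13:20] → overlapped-by → no.
snapshot [14:50, 17:15] → after → counts.
standup [16:05, 16:55] → after → counts.
Total: 8.

8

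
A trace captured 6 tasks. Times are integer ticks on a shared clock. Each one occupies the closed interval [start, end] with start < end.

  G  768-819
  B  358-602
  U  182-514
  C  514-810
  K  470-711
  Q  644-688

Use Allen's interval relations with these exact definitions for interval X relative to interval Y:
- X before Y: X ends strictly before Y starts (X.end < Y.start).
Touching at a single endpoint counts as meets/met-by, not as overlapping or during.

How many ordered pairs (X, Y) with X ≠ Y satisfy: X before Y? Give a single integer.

6

Checking all 30 ordered pairs for relation 'before'; matching pairs in alphabetical order:
(B, G): B before G ✓
(B, Q): B before Q ✓
(K, G): K before G ✓
(Q, G): Q before G ✓
(U, G): U before G ✓
(U, Q): U before Q ✓
Count: 6.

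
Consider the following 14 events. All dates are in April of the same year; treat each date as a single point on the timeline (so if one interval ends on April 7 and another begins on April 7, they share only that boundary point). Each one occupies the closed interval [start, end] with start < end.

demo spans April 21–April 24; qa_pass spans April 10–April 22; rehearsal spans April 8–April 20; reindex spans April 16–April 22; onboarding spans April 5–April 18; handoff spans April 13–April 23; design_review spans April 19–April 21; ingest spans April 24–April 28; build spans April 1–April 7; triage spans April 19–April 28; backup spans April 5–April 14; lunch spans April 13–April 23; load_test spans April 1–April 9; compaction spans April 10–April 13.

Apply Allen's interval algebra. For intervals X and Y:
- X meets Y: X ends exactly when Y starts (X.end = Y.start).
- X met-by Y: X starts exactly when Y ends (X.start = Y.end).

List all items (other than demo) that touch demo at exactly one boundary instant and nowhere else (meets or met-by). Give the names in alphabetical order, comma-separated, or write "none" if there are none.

Target demo = [April 21, April 24].
backup [April 5, April 14] → before → no.
build [April 1, April 7] → before → no.
compaction [April 10, April 13] → before → no.
design_review [April 19, April 21] → meets → yes.
handoff [April 13, April 23] → overlaps → no.
ingest [April 24, April 28] → met-by → yes.
load_test [April 1, April 9] → before → no.
lunch [April 13, April 23] → overlaps → no.
onboarding [April 5, April 18] → before → no.
qa_pass [April 10, April 22] → overlaps → no.
rehearsal [April 8, April 20] → before → no.
reindex [April 16, April 22] → overlaps → no.
triage [April 19, April 28] → contains → no.
Result: design_review, ingest.

design_review, ingest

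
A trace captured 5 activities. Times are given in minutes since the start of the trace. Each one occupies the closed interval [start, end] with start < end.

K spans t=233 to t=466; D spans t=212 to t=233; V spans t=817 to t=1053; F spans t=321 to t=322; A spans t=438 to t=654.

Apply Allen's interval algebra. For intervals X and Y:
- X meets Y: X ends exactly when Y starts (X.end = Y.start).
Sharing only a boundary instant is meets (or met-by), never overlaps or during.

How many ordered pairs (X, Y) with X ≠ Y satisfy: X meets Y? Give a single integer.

Checking all 20 ordered pairs for relation 'meets'; matching pairs in alphabetical order:
(D, K): D meets K ✓
Count: 1.

1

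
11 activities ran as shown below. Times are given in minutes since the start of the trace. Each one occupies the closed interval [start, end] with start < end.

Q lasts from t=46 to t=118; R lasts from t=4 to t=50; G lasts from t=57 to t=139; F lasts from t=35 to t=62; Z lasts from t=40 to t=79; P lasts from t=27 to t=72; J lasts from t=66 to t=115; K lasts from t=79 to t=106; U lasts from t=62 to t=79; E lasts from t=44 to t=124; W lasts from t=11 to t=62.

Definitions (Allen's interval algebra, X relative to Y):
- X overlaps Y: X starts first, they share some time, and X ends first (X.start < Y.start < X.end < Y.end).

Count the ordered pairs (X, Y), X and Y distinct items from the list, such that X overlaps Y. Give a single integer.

28

Checking all 110 ordered pairs for relation 'overlaps'; matching pairs in alphabetical order:
(E, G): E overlaps G ✓
(F, E): F overlaps E ✓
(F, G): F overlaps G ✓
(F, Q): F overlaps Q ✓
(F, Z): F overlaps Z ✓
(P, E): P overlaps E ✓
(P, G): P overlaps G ✓
(P, J): P overlaps J ✓
(P, Q): P overlaps Q ✓
(P, U): P overlaps U ✓
(P, Z): P overlaps Z ✓
(Q, G): Q overlaps G ✓
(R, E): R overlaps E ✓
(R, F): R overlaps F ✓
(R, P): R overlaps P ✓
(R, Q): R overlaps Q ✓
(R, W): R overlaps W ✓
(R, Z): R overlaps Z ✓
(U, J): U overlaps J ✓
(W, E): W overlaps E ✓
(W, G): W overlaps G ✓
(W, P): W overlaps P ✓
(W, Q): W overlaps Q ✓
(W, Z): W overlaps Z ✓
... plus 4 further pairs not listed.
Count: 28.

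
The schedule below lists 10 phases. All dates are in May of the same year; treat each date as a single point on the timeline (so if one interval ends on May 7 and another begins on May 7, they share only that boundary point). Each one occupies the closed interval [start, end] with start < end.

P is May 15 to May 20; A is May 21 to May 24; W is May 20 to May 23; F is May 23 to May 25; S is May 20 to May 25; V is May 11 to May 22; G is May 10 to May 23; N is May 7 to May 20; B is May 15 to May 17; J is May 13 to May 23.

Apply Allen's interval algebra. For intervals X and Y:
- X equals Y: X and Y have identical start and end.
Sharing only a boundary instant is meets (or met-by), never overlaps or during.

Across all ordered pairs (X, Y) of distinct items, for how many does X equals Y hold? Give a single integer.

0

Checking all 90 ordered pairs for relation 'equals'; matching pairs in alphabetical order:
No pair satisfies it.
Count: 0.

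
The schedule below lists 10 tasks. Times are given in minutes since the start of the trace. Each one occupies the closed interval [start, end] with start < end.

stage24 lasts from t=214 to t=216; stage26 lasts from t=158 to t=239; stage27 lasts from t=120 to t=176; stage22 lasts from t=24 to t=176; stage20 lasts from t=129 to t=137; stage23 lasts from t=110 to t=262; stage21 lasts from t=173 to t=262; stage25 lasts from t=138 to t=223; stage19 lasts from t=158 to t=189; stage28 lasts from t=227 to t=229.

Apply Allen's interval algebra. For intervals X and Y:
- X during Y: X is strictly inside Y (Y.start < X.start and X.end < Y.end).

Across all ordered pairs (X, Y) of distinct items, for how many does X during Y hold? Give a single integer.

Checking all 90 ordered pairs for relation 'during'; matching pairs in alphabetical order:
(stage19, stage23): stage19 during stage23 ✓
(stage19, stage25): stage19 during stage25 ✓
(stage20, stage22): stage20 during stage22 ✓
(stage20, stage23): stage20 during stage23 ✓
(stage20, stage27): stage20 during stage27 ✓
(stage24, stage21): stage24 during stage21 ✓
(stage24, stage23): stage24 during stage23 ✓
(stage24, stage25): stage24 during stage25 ✓
(stage24, stage26): stage24 during stage26 ✓
(stage25, stage23): stage25 during stage23 ✓
(stage26, stage23): stage26 during stage23 ✓
(stage27, stage23): stage27 during stage23 ✓
(stage28, stage21): stage28 during stage21 ✓
(stage28, stage23): stage28 during stage23 ✓
(stage28, stage26): stage28 during stage26 ✓
Count: 15.

15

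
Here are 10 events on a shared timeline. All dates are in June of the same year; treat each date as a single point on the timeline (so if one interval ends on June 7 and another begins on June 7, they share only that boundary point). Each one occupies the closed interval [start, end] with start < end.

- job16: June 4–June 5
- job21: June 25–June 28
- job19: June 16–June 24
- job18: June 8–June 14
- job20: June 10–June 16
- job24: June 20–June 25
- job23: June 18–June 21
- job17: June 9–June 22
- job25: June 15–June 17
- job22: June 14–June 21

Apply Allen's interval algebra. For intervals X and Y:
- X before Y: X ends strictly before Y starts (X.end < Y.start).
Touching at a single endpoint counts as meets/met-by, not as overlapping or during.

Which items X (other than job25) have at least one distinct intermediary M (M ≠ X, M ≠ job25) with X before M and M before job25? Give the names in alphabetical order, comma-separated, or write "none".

job16

Target job25 = [June 15, June 17].
Intermediaries M with M before job25: job16, job18.
Via job16 — items with X before job16: none.
Via job18 — items with X before job18: job16.
Union: job16.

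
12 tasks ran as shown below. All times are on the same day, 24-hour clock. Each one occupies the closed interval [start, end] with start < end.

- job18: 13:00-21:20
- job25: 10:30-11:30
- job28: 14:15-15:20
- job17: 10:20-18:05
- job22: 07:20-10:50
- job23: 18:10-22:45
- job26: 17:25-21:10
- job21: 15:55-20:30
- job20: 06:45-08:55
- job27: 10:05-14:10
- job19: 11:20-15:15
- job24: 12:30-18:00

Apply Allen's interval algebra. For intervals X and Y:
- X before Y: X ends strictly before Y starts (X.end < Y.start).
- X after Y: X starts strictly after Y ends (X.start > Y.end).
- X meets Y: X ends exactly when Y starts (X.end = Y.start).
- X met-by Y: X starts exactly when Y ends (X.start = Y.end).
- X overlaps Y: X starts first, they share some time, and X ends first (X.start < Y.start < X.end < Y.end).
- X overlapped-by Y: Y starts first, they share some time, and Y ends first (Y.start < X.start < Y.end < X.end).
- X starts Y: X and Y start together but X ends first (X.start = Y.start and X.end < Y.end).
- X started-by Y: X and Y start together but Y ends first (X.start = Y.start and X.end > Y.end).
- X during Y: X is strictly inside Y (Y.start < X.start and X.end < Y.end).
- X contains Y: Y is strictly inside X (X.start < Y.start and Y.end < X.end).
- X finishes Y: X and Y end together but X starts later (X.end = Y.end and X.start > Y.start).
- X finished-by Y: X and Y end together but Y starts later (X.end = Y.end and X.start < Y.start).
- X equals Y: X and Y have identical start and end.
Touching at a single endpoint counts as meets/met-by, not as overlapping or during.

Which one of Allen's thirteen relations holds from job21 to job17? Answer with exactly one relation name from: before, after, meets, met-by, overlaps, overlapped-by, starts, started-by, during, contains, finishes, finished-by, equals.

job21 = [15:55, 20:30]; job17 = [10:20, 18:05].
Compare endpoints: job21.start > job17.start, job21.start < job17.end, job21.end > job17.start, job21.end > job17.end.
That pattern is 'overlapped-by'.

overlapped-by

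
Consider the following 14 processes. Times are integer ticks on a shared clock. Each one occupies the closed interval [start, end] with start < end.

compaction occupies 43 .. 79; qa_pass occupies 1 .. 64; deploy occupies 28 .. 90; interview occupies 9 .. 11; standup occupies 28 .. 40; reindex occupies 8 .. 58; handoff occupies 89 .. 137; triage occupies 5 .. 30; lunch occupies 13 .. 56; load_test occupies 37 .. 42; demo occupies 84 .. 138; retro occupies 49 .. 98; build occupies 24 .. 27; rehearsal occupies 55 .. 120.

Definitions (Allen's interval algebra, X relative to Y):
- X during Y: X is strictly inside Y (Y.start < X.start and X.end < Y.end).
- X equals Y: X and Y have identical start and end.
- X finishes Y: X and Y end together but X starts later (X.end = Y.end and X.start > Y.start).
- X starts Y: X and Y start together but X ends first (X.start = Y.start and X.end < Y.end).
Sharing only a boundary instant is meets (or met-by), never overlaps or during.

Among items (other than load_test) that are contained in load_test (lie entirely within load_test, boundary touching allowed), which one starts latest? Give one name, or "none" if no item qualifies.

Target load_test = [37, 42].
build [24, 27] → before → excluded.
compaction [43, 79] → after → excluded.
demo [84, 138] → after → excluded.
deploy [28, 90] → contains → excluded.
handoff [89, 137] → after → excluded.
interview [9, 11] → before → excluded.
lunch [13, 56] → contains → excluded.
qa_pass [1, 64] → contains → excluded.
rehearsal [55, 120] → after → excluded.
reindex [8, 58] → contains → excluded.
retro [49, 98] → after → excluded.
standup [28, 40] → overlaps → excluded.
triage [5, 30] → before → excluded.
No candidates → none.

none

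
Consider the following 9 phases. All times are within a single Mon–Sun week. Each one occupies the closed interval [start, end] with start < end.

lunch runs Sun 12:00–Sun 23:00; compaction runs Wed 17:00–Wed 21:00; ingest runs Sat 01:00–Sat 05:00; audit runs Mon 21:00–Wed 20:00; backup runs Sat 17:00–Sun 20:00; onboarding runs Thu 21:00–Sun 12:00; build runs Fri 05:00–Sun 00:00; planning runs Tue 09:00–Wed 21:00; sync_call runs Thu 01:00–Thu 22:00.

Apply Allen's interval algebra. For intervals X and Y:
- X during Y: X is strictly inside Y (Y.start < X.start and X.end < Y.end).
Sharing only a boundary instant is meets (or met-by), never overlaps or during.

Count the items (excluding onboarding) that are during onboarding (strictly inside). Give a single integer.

Target onboarding = [Thu 21:00, Sun 12:00].
audit [Mon 21:00, Wed 20:00] → before → no.
backup [Sat 17:00, Sun 20:00] → overlapped-by → no.
build [Fri 05:00, Sun 00:00] → during → counts.
compaction [Wed 17:00, Wed 21:00] → before → no.
ingest [Sat 01:00, Sat 05:00] → during → counts.
lunch [Sun 12:00, Sun 23:00] → met-by → no.
planning [Tue 09:00, Wed 21:00] → before → no.
sync_call [Thu 01:00, Thu 22:00] → overlaps → no.
Total: 2.

2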